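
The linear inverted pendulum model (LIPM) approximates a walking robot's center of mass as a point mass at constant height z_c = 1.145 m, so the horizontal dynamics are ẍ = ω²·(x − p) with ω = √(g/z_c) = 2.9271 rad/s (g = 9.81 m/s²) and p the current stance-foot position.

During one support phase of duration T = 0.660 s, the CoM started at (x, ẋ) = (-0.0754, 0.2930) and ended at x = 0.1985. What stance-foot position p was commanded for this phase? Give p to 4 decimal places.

ωT = 2.9271·0.660 = 1.931886; cosh(ωT) = 3.523695, sinh(ωT) = 3.378821
x(T) = p + (x₀−p)·cosh(ωT) + (ẋ₀/ω)·sinh(ωT) ⇒ p·(1 − cosh) = x(T) − x₀·cosh − (ẋ₀/ω)·sinh
numerator   = 0.1985 − (-0.0754)·3.523695 − (0.2930/2.9271)·3.378821 = 0.125970
denominator = 1 − 3.523695 = -2.523695
p = 0.125970 / -2.523695 = -0.0499

p = -0.0499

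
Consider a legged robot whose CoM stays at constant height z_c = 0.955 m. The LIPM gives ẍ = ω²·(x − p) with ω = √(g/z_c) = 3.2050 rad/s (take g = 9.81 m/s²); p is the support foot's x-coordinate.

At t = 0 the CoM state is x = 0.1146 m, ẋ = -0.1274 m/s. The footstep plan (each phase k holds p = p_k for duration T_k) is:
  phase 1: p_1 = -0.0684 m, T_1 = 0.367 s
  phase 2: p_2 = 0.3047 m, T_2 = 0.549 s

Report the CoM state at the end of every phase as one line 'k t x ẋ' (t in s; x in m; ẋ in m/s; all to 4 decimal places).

phase 1: p=-0.0684, T=0.367, ωT=1.176235, cosh=1.775291, sinh=1.466853; start (x,ẋ)=(0.114600, -0.127400) → end (x,ẋ)=(0.198170, 0.634159)
phase 2: p=0.3047, T=0.549, ωT=1.759545, cosh=2.990958, sinh=2.818835; start (x,ẋ)=(0.198170, 0.634159) → end (x,ẋ)=(0.543825, 0.934316)

1 0.3670 0.1982 0.6342
2 0.9160 0.5438 0.9343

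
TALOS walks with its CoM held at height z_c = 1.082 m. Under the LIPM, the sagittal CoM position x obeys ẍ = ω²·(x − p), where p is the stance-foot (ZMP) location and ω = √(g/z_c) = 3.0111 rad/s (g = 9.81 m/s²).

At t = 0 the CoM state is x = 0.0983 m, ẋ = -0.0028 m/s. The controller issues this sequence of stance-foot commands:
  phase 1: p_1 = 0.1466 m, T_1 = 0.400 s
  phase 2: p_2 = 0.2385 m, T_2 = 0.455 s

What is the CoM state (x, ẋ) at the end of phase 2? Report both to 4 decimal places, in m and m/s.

x = -0.2789, ẋ = -1.4767

phase 1: p=0.1466, T=0.400, ωT=1.204440, cosh=1.817375, sinh=1.517516; start (x,ẋ)=(0.098300, -0.002800) → end (x,ẋ)=(0.057410, -0.225790)
phase 2: p=0.2385, T=0.455, ωT=1.370051, cosh=2.094822, sinh=1.840728; start (x,ẋ)=(0.057410, -0.225790) → end (x,ẋ)=(-0.278881, -1.476704)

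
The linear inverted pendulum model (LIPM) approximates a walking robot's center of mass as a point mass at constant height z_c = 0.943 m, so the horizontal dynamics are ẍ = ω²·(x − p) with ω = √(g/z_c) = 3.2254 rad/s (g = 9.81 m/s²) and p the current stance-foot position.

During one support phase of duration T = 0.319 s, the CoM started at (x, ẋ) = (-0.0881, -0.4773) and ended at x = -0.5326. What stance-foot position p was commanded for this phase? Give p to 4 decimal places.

ωT = 3.2254·0.319 = 1.028903; cosh(ωT) = 1.577696, sinh(ωT) = 1.220297
x(T) = p + (x₀−p)·cosh(ωT) + (ẋ₀/ω)·sinh(ωT) ⇒ p·(1 − cosh) = x(T) − x₀·cosh − (ẋ₀/ω)·sinh
numerator   = -0.5326 − (-0.0881)·1.577696 − (-0.4773/3.2254)·1.220297 = -0.213023
denominator = 1 − 1.577696 = -0.577696
p = -0.213023 / -0.577696 = 0.3687

p = 0.3687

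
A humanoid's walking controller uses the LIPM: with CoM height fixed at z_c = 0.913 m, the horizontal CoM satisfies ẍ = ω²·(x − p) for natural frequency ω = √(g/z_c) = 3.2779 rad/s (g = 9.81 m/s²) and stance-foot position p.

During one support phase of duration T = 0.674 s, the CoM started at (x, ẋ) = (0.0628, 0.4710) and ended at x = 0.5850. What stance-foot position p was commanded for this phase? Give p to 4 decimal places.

ωT = 3.2779·0.674 = 2.209305; cosh(ωT) = 4.609578, sinh(ωT) = 4.499801
x(T) = p + (x₀−p)·cosh(ωT) + (ẋ₀/ω)·sinh(ωT) ⇒ p·(1 − cosh) = x(T) − x₀·cosh − (ẋ₀/ω)·sinh
numerator   = 0.5850 − (0.0628)·4.609578 − (0.4710/3.2779)·4.499801 = -0.351056
denominator = 1 − 4.609578 = -3.609578
p = -0.351056 / -3.609578 = 0.0973

p = 0.0973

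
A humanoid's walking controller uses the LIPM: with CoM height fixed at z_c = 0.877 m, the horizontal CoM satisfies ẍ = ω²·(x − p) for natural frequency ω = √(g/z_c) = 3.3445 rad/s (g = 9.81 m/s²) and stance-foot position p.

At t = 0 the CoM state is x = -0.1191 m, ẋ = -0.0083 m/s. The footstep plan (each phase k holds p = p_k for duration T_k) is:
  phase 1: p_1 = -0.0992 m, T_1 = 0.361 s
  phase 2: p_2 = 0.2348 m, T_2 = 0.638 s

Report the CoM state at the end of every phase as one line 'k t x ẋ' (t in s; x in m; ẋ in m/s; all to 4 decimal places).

1 0.3610 -0.1392 -0.1165
2 0.9990 -1.5121 -5.7081

phase 1: p=-0.0992, T=0.361, ωT=1.207364, cosh=1.821821, sinh=1.522837; start (x,ẋ)=(-0.119100, -0.008300) → end (x,ẋ)=(-0.139233, -0.116474)
phase 2: p=0.2348, T=0.638, ωT=2.133791, cosh=4.282608, sinh=4.164220; start (x,ẋ)=(-0.139233, -0.116474) → end (x,ẋ)=(-1.512060, -5.708066)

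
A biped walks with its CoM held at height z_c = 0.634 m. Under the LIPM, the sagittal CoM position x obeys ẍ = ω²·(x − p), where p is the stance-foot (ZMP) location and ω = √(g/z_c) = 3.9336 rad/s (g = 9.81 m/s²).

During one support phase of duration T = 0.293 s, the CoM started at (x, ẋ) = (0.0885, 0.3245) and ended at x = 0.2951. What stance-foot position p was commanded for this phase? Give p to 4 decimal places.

p = -0.0316

ωT = 3.9336·0.293 = 1.152545; cosh(ωT) = 1.741036, sinh(ωT) = 1.425204
x(T) = p + (x₀−p)·cosh(ωT) + (ẋ₀/ω)·sinh(ωT) ⇒ p·(1 − cosh) = x(T) − x₀·cosh − (ẋ₀/ω)·sinh
numerator   = 0.2951 − (0.0885)·1.741036 − (0.3245/3.9336)·1.425204 = 0.023447
denominator = 1 − 1.741036 = -0.741036
p = 0.023447 / -0.741036 = -0.0316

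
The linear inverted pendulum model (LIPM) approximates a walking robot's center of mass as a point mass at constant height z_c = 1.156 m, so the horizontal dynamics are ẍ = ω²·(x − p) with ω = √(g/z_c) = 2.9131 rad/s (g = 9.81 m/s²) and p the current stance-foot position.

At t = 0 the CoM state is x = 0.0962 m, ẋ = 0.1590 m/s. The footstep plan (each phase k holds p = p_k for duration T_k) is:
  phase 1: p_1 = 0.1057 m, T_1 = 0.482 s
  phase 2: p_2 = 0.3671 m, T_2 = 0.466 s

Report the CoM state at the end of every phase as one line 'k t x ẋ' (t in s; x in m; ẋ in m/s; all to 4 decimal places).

phase 1: p=0.1057, T=0.482, ωT=1.404114, cosh=2.158751, sinh=1.913167; start (x,ẋ)=(0.096200, 0.159000) → end (x,ẋ)=(0.189614, 0.290296)
phase 2: p=0.3671, T=0.466, ωT=1.357505, cosh=2.071892, sinh=1.814590; start (x,ẋ)=(0.189614, 0.290296) → end (x,ẋ)=(0.180196, -0.336742)

1 0.4820 0.1896 0.2903
2 0.9480 0.1802 -0.3367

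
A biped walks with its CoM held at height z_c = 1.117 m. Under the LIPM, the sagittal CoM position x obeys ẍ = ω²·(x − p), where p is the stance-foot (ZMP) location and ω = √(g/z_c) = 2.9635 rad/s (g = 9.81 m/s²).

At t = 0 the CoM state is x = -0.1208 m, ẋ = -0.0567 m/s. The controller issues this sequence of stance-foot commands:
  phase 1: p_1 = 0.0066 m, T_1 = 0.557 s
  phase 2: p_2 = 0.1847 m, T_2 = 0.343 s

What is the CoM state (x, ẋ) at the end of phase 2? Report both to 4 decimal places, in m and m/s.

x = -1.1523, ẋ = -3.7490

phase 1: p=0.0066, T=0.557, ωT=1.650670, cosh=2.701194, sinh=2.509273; start (x,ẋ)=(-0.120800, -0.056700) → end (x,ẋ)=(-0.385542, -1.100533)
phase 2: p=0.1847, T=0.343, ωT=1.016481, cosh=1.562659, sinh=1.200793; start (x,ẋ)=(-0.385542, -1.100533) → end (x,ẋ)=(-1.152323, -3.748991)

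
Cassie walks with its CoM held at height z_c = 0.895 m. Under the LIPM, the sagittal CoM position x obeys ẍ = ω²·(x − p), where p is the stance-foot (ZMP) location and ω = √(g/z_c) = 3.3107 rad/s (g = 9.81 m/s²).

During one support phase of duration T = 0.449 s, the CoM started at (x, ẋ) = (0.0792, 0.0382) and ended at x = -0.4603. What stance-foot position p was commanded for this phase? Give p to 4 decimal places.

ωT = 3.3107·0.449 = 1.486504; cosh(ωT) = 2.323887, sinh(ωT) = 2.097725
x(T) = p + (x₀−p)·cosh(ωT) + (ẋ₀/ω)·sinh(ωT) ⇒ p·(1 − cosh) = x(T) − x₀·cosh − (ẋ₀/ω)·sinh
numerator   = -0.4603 − (0.0792)·2.323887 − (0.0382/3.3107)·2.097725 = -0.668556
denominator = 1 − 2.323887 = -1.323887
p = -0.668556 / -1.323887 = 0.5050

p = 0.5050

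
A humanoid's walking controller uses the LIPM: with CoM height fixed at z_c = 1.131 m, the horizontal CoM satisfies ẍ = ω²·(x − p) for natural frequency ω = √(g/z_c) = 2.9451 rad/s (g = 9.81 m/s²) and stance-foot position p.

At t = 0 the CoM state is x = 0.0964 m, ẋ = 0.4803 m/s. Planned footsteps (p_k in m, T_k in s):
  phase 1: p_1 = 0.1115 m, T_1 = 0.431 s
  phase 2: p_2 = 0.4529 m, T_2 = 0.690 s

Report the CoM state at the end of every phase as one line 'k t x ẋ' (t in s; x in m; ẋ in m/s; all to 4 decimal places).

1 0.4310 0.3498 0.8492
2 1.1210 1.1338 2.1565

phase 1: p=0.1115, T=0.431, ωT=1.269338, cosh=1.919757, sinh=1.638739; start (x,ẋ)=(0.096400, 0.480300) → end (x,ẋ)=(0.349765, 0.849183)
phase 2: p=0.4529, T=0.690, ωT=2.032119, cosh=3.880648, sinh=3.749590; start (x,ẋ)=(0.349765, 0.849183) → end (x,ẋ)=(1.133815, 2.156464)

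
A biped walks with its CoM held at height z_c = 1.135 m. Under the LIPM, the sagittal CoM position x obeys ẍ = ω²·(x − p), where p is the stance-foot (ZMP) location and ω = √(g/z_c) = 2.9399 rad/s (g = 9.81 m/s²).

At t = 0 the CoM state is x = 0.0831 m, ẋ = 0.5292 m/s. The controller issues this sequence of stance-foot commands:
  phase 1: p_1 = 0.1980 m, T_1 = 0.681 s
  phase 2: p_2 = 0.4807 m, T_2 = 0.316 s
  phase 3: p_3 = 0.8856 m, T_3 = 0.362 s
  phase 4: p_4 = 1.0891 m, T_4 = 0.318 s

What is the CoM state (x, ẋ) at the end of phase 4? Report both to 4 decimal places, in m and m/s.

x = 1.1227, ẋ = 0.5457

phase 1: p=0.1980, T=0.681, ωT=2.002072, cosh=3.769718, sinh=3.634663; start (x,ẋ)=(0.083100, 0.529200) → end (x,ẋ)=(0.419121, 0.767166)
phase 2: p=0.4807, T=0.316, ωT=0.929008, cosh=1.463471, sinh=1.068526; start (x,ẋ)=(0.419121, 0.767166) → end (x,ẋ)=(0.669412, 0.929283)
phase 3: p=0.8856, T=0.362, ωT=1.064244, cosh=1.621817, sinh=1.276829; start (x,ẋ)=(0.669412, 0.929283) → end (x,ẋ)=(0.938580, 0.695613)
phase 4: p=1.0891, T=0.318, ωT=0.934888, cosh=1.469779, sinh=1.077149; start (x,ẋ)=(0.938580, 0.695613) → end (x,ẋ)=(1.122735, 0.545745)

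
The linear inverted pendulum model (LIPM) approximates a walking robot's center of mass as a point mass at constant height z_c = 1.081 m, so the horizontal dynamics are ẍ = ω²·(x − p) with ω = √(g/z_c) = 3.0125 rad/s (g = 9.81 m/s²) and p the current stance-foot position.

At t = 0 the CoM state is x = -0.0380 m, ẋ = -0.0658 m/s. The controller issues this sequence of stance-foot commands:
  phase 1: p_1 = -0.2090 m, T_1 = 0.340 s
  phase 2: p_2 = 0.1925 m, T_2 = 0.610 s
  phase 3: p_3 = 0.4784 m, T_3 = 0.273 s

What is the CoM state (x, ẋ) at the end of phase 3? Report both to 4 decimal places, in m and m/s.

phase 1: p=-0.2090, T=0.340, ωT=1.024250, cosh=1.572036, sinh=1.212970; start (x,ẋ)=(-0.038000, -0.065800) → end (x,ẋ)=(0.033324, 0.521406)
phase 2: p=0.1925, T=0.610, ωT=1.837625, cosh=3.220398, sinh=3.061203; start (x,ẋ)=(0.033324, 0.521406) → end (x,ẋ)=(0.209726, 0.211236)
phase 3: p=0.4784, T=0.273, ωT=0.822413, cosh=1.357677, sinh=0.918307; start (x,ẋ)=(0.209726, 0.211236) → end (x,ẋ)=(0.178019, -0.456470)

x = 0.1780, ẋ = -0.4565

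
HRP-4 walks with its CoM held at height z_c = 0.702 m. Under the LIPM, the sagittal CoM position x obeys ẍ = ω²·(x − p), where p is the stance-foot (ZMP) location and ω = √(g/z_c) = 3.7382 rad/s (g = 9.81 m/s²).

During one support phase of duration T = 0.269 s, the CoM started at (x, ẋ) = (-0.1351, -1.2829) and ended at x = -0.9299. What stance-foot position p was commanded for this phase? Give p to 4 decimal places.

ωT = 3.7382·0.269 = 1.005576; cosh(ωT) = 1.549657, sinh(ωT) = 1.183823
x(T) = p + (x₀−p)·cosh(ωT) + (ẋ₀/ω)·sinh(ωT) ⇒ p·(1 − cosh) = x(T) − x₀·cosh − (ẋ₀/ω)·sinh
numerator   = -0.9299 − (-0.1351)·1.549657 − (-1.2829/3.7382)·1.183823 = -0.314269
denominator = 1 − 1.549657 = -0.549657
p = -0.314269 / -0.549657 = 0.5718

p = 0.5718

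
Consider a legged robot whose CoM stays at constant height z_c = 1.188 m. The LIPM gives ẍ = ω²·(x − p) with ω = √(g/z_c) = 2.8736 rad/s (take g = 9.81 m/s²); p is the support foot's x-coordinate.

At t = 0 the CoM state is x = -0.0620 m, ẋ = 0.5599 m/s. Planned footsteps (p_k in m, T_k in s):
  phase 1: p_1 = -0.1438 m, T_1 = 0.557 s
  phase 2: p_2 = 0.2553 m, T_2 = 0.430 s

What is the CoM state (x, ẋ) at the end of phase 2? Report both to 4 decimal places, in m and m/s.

x = 1.8660, ẋ = 4.9809

phase 1: p=-0.1438, T=0.557, ωT=1.600595, cosh=2.578879, sinh=2.377102; start (x,ẋ)=(-0.062000, 0.559900) → end (x,ẋ)=(0.530313, 2.002677)
phase 2: p=0.2553, T=0.430, ωT=1.235648, cosh=1.865627, sinh=1.574980; start (x,ẋ)=(0.530313, 2.002677) → end (x,ẋ)=(1.866012, 4.980921)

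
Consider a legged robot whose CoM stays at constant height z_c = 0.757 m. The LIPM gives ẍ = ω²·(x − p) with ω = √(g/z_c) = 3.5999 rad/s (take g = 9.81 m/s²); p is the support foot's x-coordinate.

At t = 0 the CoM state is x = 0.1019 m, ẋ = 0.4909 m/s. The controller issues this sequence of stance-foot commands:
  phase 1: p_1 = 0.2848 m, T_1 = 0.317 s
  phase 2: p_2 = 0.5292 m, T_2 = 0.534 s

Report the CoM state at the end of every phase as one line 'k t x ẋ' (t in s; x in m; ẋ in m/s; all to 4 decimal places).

phase 1: p=0.2848, T=0.317, ωT=1.141168, cosh=1.724935, sinh=1.405489; start (x,ẋ)=(0.101900, 0.490900) → end (x,ẋ)=(0.160969, -0.078634)
phase 2: p=0.5292, T=0.534, ωT=1.922347, cosh=3.491623, sinh=3.345360; start (x,ẋ)=(0.160969, -0.078634) → end (x,ẋ)=(-0.829599, -4.709154)

1 0.3170 0.1610 -0.0786
2 0.8510 -0.8296 -4.7092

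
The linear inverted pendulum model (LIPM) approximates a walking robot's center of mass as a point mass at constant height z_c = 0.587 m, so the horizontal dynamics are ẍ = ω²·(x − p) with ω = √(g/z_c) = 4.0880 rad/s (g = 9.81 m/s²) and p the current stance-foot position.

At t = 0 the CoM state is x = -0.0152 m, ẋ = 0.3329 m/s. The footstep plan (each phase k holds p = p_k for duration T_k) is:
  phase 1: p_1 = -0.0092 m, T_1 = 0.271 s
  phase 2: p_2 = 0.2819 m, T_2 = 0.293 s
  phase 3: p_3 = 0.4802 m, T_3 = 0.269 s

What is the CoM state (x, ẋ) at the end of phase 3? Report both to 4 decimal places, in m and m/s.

phase 1: p=-0.0092, T=0.271, ωT=1.107848, cosh=1.679052, sinh=1.348783; start (x,ẋ)=(-0.015200, 0.332900) → end (x,ẋ)=(0.090562, 0.525874)
phase 2: p=0.2819, T=0.293, ωT=1.197784, cosh=1.807315, sinh=1.505453; start (x,ẋ)=(0.090562, 0.525874) → end (x,ẋ)=(0.129750, -0.227132)
phase 3: p=0.4802, T=0.269, ωT=1.099672, cosh=1.668081, sinh=1.335100; start (x,ẋ)=(0.129750, -0.227132) → end (x,ẋ)=(-0.178557, -2.291589)

x = -0.1786, ẋ = -2.2916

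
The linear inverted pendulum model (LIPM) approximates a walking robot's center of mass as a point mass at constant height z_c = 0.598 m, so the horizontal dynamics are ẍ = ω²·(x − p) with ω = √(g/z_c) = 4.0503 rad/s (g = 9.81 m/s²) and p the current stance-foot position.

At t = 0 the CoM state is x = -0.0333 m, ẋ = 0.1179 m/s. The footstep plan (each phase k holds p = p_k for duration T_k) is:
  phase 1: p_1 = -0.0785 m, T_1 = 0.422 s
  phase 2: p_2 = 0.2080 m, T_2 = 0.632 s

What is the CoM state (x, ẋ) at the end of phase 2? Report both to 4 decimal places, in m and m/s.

x = 0.9991, ẋ = 3.2930

phase 1: p=-0.0785, T=0.422, ωT=1.709227, cosh=2.852846, sinh=2.671841; start (x,ẋ)=(-0.033300, 0.117900) → end (x,ẋ)=(0.128223, 0.825494)
phase 2: p=0.2080, T=0.632, ωT=2.559790, cosh=6.505208, sinh=6.427887; start (x,ẋ)=(0.128223, 0.825494) → end (x,ẋ)=(0.999106, 3.293030)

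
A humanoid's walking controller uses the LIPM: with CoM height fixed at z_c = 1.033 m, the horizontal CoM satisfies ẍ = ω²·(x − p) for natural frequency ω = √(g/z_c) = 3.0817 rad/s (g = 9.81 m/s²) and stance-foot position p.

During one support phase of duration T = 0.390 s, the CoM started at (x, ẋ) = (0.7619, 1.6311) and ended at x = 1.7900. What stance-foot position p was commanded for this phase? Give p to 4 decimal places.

p = 0.4824

ωT = 3.0817·0.390 = 1.201863; cosh(ωT) = 1.813471, sinh(ωT) = 1.512837
x(T) = p + (x₀−p)·cosh(ωT) + (ẋ₀/ω)·sinh(ωT) ⇒ p·(1 − cosh) = x(T) − x₀·cosh − (ẋ₀/ω)·sinh
numerator   = 1.7900 − (0.7619)·1.813471 − (1.6311/3.0817)·1.512837 = -0.392407
denominator = 1 − 1.813471 = -0.813471
p = -0.392407 / -0.813471 = 0.4824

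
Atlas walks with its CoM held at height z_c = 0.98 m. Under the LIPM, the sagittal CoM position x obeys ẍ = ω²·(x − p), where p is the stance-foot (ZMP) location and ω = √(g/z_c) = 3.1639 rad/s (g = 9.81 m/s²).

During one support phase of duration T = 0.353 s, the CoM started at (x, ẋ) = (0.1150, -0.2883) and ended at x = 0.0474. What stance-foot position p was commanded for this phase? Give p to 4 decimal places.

ωT = 3.1639·0.353 = 1.116857; cosh(ωT) = 1.691271, sinh(ωT) = 1.363964
x(T) = p + (x₀−p)·cosh(ωT) + (ẋ₀/ω)·sinh(ωT) ⇒ p·(1 − cosh) = x(T) − x₀·cosh − (ẋ₀/ω)·sinh
numerator   = 0.0474 − (0.1150)·1.691271 − (-0.2883/3.1639)·1.363964 = -0.022809
denominator = 1 − 1.691271 = -0.691271
p = -0.022809 / -0.691271 = 0.0330

p = 0.0330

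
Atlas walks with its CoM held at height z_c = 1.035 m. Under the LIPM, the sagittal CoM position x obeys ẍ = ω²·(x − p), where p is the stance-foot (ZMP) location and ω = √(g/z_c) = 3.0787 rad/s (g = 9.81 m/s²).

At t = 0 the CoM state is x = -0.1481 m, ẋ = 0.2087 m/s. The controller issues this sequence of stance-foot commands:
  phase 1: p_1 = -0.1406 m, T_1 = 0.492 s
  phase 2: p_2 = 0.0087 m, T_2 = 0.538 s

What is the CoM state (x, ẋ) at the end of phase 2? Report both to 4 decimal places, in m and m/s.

phase 1: p=-0.1406, T=0.492, ωT=1.514720, cosh=2.384009, sinh=2.164140; start (x,ẋ)=(-0.148100, 0.208700) → end (x,ẋ)=(-0.011777, 0.447572)
phase 2: p=0.0087, T=0.538, ωT=1.656341, cosh=2.715468, sinh=2.524632; start (x,ẋ)=(-0.011777, 0.447572) → end (x,ẋ)=(0.320120, 1.056212)

x = 0.3201, ẋ = 1.0562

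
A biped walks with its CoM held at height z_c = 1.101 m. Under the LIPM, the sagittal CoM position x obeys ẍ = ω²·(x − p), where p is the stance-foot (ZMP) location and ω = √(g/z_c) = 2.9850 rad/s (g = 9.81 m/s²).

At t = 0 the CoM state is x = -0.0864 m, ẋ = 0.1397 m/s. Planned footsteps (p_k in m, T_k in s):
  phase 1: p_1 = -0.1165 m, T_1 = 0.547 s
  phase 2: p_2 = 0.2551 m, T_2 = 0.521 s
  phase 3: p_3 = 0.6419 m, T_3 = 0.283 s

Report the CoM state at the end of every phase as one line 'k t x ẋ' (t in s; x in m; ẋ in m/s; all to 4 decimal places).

phase 1: p=-0.1165, T=0.547, ωT=1.632795, cosh=2.656771, sinh=2.461389; start (x,ẋ)=(-0.086400, 0.139700) → end (x,ẋ)=(0.078663, 0.592303)
phase 2: p=0.2551, T=0.521, ωT=1.555185, cosh=2.473556, sinh=2.262406; start (x,ẋ)=(0.078663, 0.592303) → end (x,ẋ)=(0.267596, 0.273569)
phase 3: p=0.6419, T=0.283, ωT=0.844755, cosh=1.378535, sinh=0.948872; start (x,ẋ)=(0.267596, 0.273569) → end (x,ẋ)=(0.212870, -0.683049)

1 0.5470 0.0787 0.5923
2 1.0680 0.2676 0.2736
3 1.3510 0.2129 -0.6830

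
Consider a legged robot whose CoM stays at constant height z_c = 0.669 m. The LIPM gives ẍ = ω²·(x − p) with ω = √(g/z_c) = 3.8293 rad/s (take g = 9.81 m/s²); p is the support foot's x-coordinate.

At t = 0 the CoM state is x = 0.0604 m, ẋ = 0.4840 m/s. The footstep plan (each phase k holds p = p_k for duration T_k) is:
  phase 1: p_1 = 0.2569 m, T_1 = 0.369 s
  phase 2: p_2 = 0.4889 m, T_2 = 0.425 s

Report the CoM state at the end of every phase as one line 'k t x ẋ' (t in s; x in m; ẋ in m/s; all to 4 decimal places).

phase 1: p=0.2569, T=0.369, ωT=1.413012, cosh=2.175859, sinh=1.932450; start (x,ẋ)=(0.060400, 0.484000) → end (x,ẋ)=(0.073593, -0.400971)
phase 2: p=0.4889, T=0.425, ωT=1.627452, cosh=2.643659, sinh=2.447230; start (x,ẋ)=(0.073593, -0.400971) → end (x,ẋ)=(-0.865281, -4.951941)

1 0.3690 0.0736 -0.4010
2 0.7940 -0.8653 -4.9519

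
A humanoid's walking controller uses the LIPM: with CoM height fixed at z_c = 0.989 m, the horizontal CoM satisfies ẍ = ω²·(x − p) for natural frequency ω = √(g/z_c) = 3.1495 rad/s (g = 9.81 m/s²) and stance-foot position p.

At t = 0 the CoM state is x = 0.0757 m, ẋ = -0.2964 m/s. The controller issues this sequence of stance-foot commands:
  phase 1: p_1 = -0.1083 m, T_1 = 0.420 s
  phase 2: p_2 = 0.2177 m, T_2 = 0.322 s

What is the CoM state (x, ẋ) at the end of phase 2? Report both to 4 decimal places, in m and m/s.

x = 0.1878, ẋ = 0.1935

phase 1: p=-0.1083, T=0.420, ωT=1.322790, cosh=2.010136, sinh=1.743745; start (x,ẋ)=(0.075700, -0.296400) → end (x,ẋ)=(0.097461, 0.414710)
phase 2: p=0.2177, T=0.322, ωT=1.014139, cosh=1.559852, sinh=1.197137; start (x,ẋ)=(0.097461, 0.414710) → end (x,ẋ)=(0.187778, 0.193538)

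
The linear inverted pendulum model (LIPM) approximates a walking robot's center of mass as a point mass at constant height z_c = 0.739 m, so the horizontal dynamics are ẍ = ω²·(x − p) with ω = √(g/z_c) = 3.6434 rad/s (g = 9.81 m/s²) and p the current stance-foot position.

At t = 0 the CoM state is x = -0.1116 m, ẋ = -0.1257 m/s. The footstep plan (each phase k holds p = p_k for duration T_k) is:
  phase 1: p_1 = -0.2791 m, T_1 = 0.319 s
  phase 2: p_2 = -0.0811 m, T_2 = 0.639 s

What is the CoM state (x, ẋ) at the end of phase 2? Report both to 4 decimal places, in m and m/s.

x = 1.0778, ẋ = 4.2702

phase 1: p=-0.2791, T=0.319, ωT=1.162245, cosh=1.754942, sinh=1.442159; start (x,ẋ)=(-0.111600, -0.125700) → end (x,ẋ)=(-0.034903, 0.659509)
phase 2: p=-0.0811, T=0.639, ωT=2.328133, cosh=5.178122, sinh=5.080644; start (x,ẋ)=(-0.034903, 0.659509) → end (x,ẋ)=(1.077787, 4.270170)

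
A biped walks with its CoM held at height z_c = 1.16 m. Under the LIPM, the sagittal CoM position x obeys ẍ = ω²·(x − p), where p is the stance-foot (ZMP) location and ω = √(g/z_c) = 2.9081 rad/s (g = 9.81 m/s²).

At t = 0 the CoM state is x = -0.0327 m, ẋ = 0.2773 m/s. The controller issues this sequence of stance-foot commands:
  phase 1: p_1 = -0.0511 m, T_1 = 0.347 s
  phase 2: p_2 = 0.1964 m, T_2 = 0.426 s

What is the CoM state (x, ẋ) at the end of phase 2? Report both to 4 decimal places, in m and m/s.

phase 1: p=-0.0511, T=0.347, ωT=1.009111, cosh=1.553852, sinh=1.189309; start (x,ẋ)=(-0.032700, 0.277300) → end (x,ẋ)=(0.090897, 0.494522)
phase 2: p=0.1964, T=0.426, ωT=1.238851, cosh=1.870680, sinh=1.580963; start (x,ẋ)=(0.090897, 0.494522) → end (x,ẋ)=(0.267879, 0.440030)

x = 0.2679, ẋ = 0.4400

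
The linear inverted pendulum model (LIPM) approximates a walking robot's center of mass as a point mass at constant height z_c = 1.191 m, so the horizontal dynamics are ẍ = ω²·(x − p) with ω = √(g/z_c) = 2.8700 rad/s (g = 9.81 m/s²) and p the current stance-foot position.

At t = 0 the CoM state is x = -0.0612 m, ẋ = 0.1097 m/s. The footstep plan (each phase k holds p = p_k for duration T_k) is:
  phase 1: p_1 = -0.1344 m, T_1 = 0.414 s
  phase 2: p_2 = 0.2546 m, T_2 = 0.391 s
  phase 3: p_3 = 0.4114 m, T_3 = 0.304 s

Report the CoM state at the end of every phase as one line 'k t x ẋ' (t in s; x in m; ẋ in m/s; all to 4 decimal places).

1 0.4140 0.0537 0.5093
2 0.8050 0.1571 0.0736
3 1.1090 0.0793 -0.6174

phase 1: p=-0.1344, T=0.414, ωT=1.188180, cosh=1.792940, sinh=1.488164; start (x,ẋ)=(-0.061200, 0.109700) → end (x,ẋ)=(0.053725, 0.509325)
phase 2: p=0.2546, T=0.391, ωT=1.122170, cosh=1.698542, sinh=1.372970; start (x,ẋ)=(0.053725, 0.509325) → end (x,ẋ)=(0.157060, 0.073579)
phase 3: p=0.4114, T=0.304, ωT=0.872480, cosh=1.405376, sinh=0.987462; start (x,ẋ)=(0.157060, 0.073579) → end (x,ẋ)=(0.079273, -0.617397)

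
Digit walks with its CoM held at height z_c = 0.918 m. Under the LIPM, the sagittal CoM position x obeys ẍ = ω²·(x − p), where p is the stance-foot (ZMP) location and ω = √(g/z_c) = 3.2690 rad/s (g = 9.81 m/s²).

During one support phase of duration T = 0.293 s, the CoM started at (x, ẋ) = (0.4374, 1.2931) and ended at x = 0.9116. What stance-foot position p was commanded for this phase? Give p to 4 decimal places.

ωT = 3.2690·0.293 = 0.957817; cosh(ωT) = 1.494866, sinh(ωT) = 1.111136
x(T) = p + (x₀−p)·cosh(ωT) + (ẋ₀/ω)·sinh(ωT) ⇒ p·(1 − cosh) = x(T) − x₀·cosh − (ẋ₀/ω)·sinh
numerator   = 0.9116 − (0.4374)·1.494866 − (1.2931/3.2690)·1.111136 = -0.181780
denominator = 1 − 1.494866 = -0.494866
p = -0.181780 / -0.494866 = 0.3673

p = 0.3673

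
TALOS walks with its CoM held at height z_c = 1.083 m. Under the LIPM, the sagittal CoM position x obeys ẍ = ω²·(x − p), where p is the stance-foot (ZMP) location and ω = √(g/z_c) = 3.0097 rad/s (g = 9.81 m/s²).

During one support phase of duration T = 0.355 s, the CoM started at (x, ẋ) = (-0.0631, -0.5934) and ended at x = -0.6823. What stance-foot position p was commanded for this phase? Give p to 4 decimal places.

p = 0.5206

ωT = 3.0097·0.355 = 1.068443; cosh(ωT) = 1.627194, sinh(ωT) = 1.283651
x(T) = p + (x₀−p)·cosh(ωT) + (ẋ₀/ω)·sinh(ωT) ⇒ p·(1 − cosh) = x(T) − x₀·cosh − (ẋ₀/ω)·sinh
numerator   = -0.6823 − (-0.0631)·1.627194 − (-0.5934/3.0097)·1.283651 = -0.326536
denominator = 1 − 1.627194 = -0.627194
p = -0.326536 / -0.627194 = 0.5206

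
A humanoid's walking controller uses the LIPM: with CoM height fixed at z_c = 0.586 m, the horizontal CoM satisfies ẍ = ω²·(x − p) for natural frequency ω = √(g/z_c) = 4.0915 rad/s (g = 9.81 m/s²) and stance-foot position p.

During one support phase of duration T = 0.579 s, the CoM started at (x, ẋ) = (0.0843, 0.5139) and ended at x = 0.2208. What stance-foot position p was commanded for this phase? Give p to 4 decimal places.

p = 0.2047

ωT = 4.0915·0.579 = 2.368978; cosh(ωT) = 5.390023, sinh(ωT) = 5.296447
x(T) = p + (x₀−p)·cosh(ωT) + (ẋ₀/ω)·sinh(ωT) ⇒ p·(1 − cosh) = x(T) − x₀·cosh − (ẋ₀/ω)·sinh
numerator   = 0.2208 − (0.0843)·5.390023 − (0.5139/4.0915)·5.296447 = -0.898823
denominator = 1 − 5.390023 = -4.390023
p = -0.898823 / -4.390023 = 0.2047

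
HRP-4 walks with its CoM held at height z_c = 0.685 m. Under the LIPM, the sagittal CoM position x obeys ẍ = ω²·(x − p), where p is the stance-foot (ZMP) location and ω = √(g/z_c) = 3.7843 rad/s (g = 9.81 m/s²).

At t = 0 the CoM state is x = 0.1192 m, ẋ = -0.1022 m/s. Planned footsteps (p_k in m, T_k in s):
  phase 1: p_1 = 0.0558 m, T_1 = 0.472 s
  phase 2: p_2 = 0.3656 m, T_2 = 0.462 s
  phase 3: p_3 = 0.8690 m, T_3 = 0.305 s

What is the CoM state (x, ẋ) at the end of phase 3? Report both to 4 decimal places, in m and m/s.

x = -0.8608, ẋ = -5.8842

phase 1: p=0.0558, T=0.472, ωT=1.786190, cosh=3.067136, sinh=2.899538; start (x,ẋ)=(0.119200, -0.102200) → end (x,ẋ)=(0.171951, 0.382209)
phase 2: p=0.3656, T=0.462, ωT=1.748347, cosh=2.959579, sinh=2.785517; start (x,ẋ)=(0.171951, 0.382209) → end (x,ẋ)=(0.073813, -0.910125)
phase 3: p=0.8690, T=0.305, ωT=1.154211, cosh=1.743414, sinh=1.428108; start (x,ẋ)=(0.073813, -0.910125) → end (x,ẋ)=(-0.860801, -5.884226)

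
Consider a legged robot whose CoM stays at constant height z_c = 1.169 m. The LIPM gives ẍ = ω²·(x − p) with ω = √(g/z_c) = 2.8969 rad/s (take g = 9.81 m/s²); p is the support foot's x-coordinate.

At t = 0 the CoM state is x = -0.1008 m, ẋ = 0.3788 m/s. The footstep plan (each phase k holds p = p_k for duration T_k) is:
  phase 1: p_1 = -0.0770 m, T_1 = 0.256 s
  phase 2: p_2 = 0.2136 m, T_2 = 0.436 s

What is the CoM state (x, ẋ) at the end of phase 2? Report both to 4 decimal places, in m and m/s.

phase 1: p=-0.0770, T=0.256, ωT=0.741606, cosh=1.287827, sinh=0.811479; start (x,ẋ)=(-0.100800, 0.378800) → end (x,ẋ)=(-0.001541, 0.431880)
phase 2: p=0.2136, T=0.436, ωT=1.263048, cosh=1.909488, sinh=1.626697; start (x,ẋ)=(-0.001541, 0.431880) → end (x,ẋ)=(0.045305, -0.189155)

x = 0.0453, ẋ = -0.1892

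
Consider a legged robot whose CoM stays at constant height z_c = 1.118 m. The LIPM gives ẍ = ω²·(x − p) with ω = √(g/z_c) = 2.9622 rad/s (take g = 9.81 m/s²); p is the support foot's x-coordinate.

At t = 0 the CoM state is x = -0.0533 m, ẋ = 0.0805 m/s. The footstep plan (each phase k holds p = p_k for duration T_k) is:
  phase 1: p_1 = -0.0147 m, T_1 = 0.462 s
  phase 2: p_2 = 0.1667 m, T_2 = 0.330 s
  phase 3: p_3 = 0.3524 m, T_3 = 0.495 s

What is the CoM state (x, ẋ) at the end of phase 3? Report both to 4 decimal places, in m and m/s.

x = -1.3831, ẋ = -4.9629

phase 1: p=-0.0147, T=0.462, ωT=1.368536, cosh=2.092037, sinh=1.837558; start (x,ẋ)=(-0.053300, 0.080500) → end (x,ẋ)=(-0.045516, -0.041699)
phase 2: p=0.1667, T=0.330, ωT=0.977526, cosh=1.517057, sinh=1.140816; start (x,ẋ)=(-0.045516, -0.041699) → end (x,ẋ)=(-0.171302, -0.780405)
phase 3: p=0.3524, T=0.495, ωT=1.466289, cosh=2.281953, sinh=2.051172; start (x,ẋ)=(-0.171302, -0.780405) → end (x,ẋ)=(-1.383055, -4.962855)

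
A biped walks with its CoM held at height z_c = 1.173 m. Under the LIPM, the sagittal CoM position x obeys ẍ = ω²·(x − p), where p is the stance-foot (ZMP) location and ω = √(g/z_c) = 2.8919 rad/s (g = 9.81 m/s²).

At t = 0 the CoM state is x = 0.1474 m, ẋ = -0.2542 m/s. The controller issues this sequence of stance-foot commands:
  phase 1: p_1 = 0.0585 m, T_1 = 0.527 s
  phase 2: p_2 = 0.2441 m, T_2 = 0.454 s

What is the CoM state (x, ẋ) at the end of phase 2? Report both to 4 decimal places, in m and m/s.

phase 1: p=0.0585, T=0.527, ωT=1.524031, cosh=2.404263, sinh=2.186431; start (x,ẋ)=(0.147400, -0.254200) → end (x,ẋ)=(0.080050, -0.049054)
phase 2: p=0.2441, T=0.454, ωT=1.312923, cosh=1.993027, sinh=1.723994; start (x,ẋ)=(0.080050, -0.049054) → end (x,ẋ)=(-0.112099, -0.915656)

x = -0.1121, ẋ = -0.9157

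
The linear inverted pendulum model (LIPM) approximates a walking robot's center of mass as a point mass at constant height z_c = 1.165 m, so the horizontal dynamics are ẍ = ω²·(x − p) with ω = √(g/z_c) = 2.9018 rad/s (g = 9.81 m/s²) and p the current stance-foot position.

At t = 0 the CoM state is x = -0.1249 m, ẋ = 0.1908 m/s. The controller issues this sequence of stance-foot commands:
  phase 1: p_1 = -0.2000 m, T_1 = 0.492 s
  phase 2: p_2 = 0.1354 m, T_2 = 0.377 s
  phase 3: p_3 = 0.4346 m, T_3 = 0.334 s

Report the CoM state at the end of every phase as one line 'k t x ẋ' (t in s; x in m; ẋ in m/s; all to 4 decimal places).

1 0.4920 0.0947 0.8487
2 0.8690 0.4556 1.2529
3 1.2030 0.9534 1.9576

phase 1: p=-0.2000, T=0.492, ωT=1.427686, cosh=2.204451, sinh=1.964588; start (x,ẋ)=(-0.124900, 0.190800) → end (x,ẋ)=(0.094730, 0.848742)
phase 2: p=0.1354, T=0.377, ωT=1.093979, cosh=1.660506, sinh=1.325625; start (x,ẋ)=(0.094730, 0.848742) → end (x,ẋ)=(0.455598, 1.252899)
phase 3: p=0.4346, T=0.334, ωT=0.969201, cosh=1.507612, sinh=1.128226; start (x,ẋ)=(0.455598, 1.252899) → end (x,ẋ)=(0.953386, 1.957629)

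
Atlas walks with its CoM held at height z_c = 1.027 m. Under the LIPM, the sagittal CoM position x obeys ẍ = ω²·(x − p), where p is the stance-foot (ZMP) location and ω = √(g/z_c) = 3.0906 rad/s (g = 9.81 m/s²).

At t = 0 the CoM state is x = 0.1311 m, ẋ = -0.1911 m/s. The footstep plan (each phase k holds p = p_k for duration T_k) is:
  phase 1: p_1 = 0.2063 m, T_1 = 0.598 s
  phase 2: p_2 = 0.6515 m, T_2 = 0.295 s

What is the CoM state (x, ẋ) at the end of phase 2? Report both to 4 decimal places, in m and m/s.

x = -1.0748, ẋ = -4.7797

phase 1: p=0.2063, T=0.598, ωT=1.848179, cosh=3.252886, sinh=3.095362; start (x,ẋ)=(0.131100, -0.191100) → end (x,ẋ)=(-0.229711, -1.341029)
phase 2: p=0.6515, T=0.295, ωT=0.911727, cosh=1.445223, sinh=1.043394; start (x,ẋ)=(-0.229711, -1.341029) → end (x,ẋ)=(-1.074782, -4.779739)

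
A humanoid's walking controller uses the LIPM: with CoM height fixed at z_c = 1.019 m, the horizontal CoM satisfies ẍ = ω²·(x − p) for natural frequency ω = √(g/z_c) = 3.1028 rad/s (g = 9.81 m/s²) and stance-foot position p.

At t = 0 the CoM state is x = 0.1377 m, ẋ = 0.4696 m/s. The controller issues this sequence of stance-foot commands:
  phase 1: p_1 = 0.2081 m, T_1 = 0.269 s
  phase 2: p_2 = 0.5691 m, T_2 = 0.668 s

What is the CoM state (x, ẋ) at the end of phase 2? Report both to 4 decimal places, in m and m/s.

phase 1: p=0.2081, T=0.269, ωT=0.834653, cosh=1.369020, sinh=0.934995; start (x,ẋ)=(0.137700, 0.469600) → end (x,ẋ)=(0.253230, 0.438654)
phase 2: p=0.5691, T=0.668, ωT=2.072670, cosh=4.035932, sinh=3.910082; start (x,ẋ)=(0.253230, 0.438654) → end (x,ẋ)=(-0.152948, -2.061823)

x = -0.1529, ẋ = -2.0618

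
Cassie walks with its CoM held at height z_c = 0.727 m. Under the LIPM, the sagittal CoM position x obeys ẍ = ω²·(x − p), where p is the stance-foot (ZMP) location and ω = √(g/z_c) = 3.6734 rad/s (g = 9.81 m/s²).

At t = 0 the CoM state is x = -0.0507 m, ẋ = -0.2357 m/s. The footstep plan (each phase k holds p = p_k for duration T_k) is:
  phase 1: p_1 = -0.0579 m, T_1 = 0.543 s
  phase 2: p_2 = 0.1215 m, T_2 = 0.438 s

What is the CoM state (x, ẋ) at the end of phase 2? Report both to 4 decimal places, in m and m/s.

x = -1.3899, ẋ = -5.4273

phase 1: p=-0.0579, T=0.543, ωT=1.994656, cosh=3.742868, sinh=3.606808; start (x,ẋ)=(-0.050700, -0.235700) → end (x,ẋ)=(-0.262379, -0.786799)
phase 2: p=0.1215, T=0.438, ωT=1.608949, cosh=2.598827, sinh=2.398730; start (x,ẋ)=(-0.262379, -0.786799) → end (x,ẋ)=(-1.389914, -5.427299)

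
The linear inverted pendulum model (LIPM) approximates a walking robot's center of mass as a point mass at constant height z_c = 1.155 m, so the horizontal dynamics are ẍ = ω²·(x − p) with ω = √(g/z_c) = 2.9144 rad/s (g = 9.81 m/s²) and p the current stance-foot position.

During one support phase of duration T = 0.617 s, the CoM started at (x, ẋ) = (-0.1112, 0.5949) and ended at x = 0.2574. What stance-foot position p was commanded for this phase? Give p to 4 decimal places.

ωT = 2.9144·0.617 = 1.798185; cosh(ωT) = 3.102138, sinh(ωT) = 2.936538
x(T) = p + (x₀−p)·cosh(ωT) + (ẋ₀/ω)·sinh(ωT) ⇒ p·(1 − cosh) = x(T) − x₀·cosh − (ẋ₀/ω)·sinh
numerator   = 0.2574 − (-0.1112)·3.102138 − (0.5949/2.9144)·2.936538 = 0.002939
denominator = 1 − 3.102138 = -2.102138
p = 0.002939 / -2.102138 = -0.0014

p = -0.0014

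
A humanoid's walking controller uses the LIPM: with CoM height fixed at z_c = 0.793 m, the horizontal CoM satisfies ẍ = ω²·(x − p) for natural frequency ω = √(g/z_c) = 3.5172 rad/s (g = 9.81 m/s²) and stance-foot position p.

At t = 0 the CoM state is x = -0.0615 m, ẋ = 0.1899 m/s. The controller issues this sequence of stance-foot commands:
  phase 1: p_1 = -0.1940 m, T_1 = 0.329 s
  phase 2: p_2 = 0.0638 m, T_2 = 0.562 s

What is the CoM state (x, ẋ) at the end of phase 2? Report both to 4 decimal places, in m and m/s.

phase 1: p=-0.1940, T=0.329, ωT=1.157159, cosh=1.747631, sinh=1.433252; start (x,ẋ)=(-0.061500, 0.189900) → end (x,ẋ)=(0.114945, 0.999812)
phase 2: p=0.0638, T=0.562, ωT=1.976666, cosh=3.678585, sinh=3.540054; start (x,ẋ)=(0.114945, 0.999812) → end (x,ẋ)=(1.258250, 4.314703)

x = 1.2582, ẋ = 4.3147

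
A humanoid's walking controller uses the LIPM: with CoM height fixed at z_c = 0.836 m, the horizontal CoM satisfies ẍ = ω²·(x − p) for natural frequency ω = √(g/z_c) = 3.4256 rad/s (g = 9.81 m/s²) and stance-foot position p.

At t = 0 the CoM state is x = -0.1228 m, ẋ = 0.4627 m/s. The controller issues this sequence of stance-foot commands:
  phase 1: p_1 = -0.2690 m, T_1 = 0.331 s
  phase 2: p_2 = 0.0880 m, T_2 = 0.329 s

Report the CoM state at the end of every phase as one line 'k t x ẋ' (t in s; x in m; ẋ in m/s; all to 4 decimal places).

1 0.3310 0.1698 1.4910
2 0.6600 0.8287 2.9298

phase 1: p=-0.2690, T=0.331, ωT=1.133874, cosh=1.714728, sinh=1.392943; start (x,ẋ)=(-0.122800, 0.462700) → end (x,ẋ)=(0.169840, 1.491022)
phase 2: p=0.0880, T=0.329, ωT=1.127022, cosh=1.705225, sinh=1.381228; start (x,ẋ)=(0.169840, 1.491022) → end (x,ẋ)=(0.828747, 2.929755)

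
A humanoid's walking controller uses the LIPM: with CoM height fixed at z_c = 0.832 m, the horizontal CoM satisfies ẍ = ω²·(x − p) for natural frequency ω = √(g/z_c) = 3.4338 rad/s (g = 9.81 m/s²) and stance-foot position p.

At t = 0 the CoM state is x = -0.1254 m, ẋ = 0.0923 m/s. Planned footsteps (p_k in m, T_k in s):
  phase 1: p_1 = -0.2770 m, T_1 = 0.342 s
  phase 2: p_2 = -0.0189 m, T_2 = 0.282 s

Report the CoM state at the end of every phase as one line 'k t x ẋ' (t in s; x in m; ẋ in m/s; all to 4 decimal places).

phase 1: p=-0.2770, T=0.342, ωT=1.174360, cosh=1.772543, sinh=1.463527; start (x,ẋ)=(-0.125400, 0.092300) → end (x,ẋ)=(0.031057, 0.925465)
phase 2: p=-0.0189, T=0.282, ωT=0.968332, cosh=1.506632, sinh=1.126915; start (x,ẋ)=(0.031057, 0.925465) → end (x,ẋ)=(0.360089, 1.587648)

1 0.3420 0.0311 0.9255
2 0.6240 0.3601 1.5876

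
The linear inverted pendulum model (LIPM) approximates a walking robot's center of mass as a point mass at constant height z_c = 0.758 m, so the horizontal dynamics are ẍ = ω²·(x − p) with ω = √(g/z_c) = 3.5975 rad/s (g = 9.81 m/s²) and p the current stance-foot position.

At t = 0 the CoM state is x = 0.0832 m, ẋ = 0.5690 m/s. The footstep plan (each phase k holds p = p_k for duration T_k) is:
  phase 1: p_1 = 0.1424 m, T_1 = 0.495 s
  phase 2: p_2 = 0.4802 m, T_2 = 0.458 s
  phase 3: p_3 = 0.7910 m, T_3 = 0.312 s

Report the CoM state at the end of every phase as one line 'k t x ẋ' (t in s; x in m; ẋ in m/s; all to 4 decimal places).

1 0.4950 0.4177 1.1223
2 0.9530 1.0922 2.4610
3 1.2650 2.2422 5.6691

phase 1: p=0.1424, T=0.495, ωT=1.780763, cosh=3.051445, sinh=2.882935; start (x,ẋ)=(0.083200, 0.569000) → end (x,ẋ)=(0.417735, 1.122288)
phase 2: p=0.4802, T=0.458, ωT=1.647655, cosh=2.693642, sinh=2.501141; start (x,ẋ)=(0.417735, 1.122288) → end (x,ẋ)=(1.092206, 2.460990)
phase 3: p=0.7910, T=0.312, ωT=1.122420, cosh=1.698886, sinh=1.373394; start (x,ẋ)=(1.092206, 2.460990) → end (x,ẋ)=(2.242231, 5.669135)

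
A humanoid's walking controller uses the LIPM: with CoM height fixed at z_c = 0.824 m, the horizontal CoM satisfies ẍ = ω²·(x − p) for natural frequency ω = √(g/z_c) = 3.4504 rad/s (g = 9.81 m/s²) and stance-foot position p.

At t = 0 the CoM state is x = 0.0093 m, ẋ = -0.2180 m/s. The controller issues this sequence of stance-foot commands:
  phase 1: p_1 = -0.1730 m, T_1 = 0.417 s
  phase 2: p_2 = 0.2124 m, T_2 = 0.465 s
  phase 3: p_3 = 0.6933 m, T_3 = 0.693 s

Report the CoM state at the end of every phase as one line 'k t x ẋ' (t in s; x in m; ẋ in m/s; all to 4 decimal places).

phase 1: p=-0.1730, T=0.417, ωT=1.438817, cosh=2.226457, sinh=1.989248; start (x,ẋ)=(0.009300, -0.218000) → end (x,ẋ)=(0.107200, 0.765885)
phase 2: p=0.2124, T=0.465, ωT=1.604436, cosh=2.588028, sinh=2.387025; start (x,ẋ)=(0.107200, 0.765885) → end (x,ẋ)=(0.469988, 1.115687)
phase 3: p=0.6933, T=0.693, ωT=2.391127, cosh=5.508665, sinh=5.417138; start (x,ẋ)=(0.469988, 1.115687) → end (x,ẋ)=(1.214780, 1.971954)

1 0.4170 0.1072 0.7659
2 0.8820 0.4700 1.1157
3 1.5750 1.2148 1.9720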